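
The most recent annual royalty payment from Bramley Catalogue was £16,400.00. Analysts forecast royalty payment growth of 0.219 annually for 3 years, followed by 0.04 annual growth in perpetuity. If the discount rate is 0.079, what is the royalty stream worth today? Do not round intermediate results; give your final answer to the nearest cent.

D_1 = 19991.60000
D_2 = 24369.76040
D_3 = 29706.73793
Terminal value at year 3: TV = D_3×(1+g_2)/(r−g_2) = 30895.00744/0.039 = 792179.67807
P_0 = D_1/(1+r)^1 + D_2/(1+r)^2 + D_3/(1+r)^3 + TV/(1+r)^3
    = 18527.89620 + 20931.88644 + 23647.79385 + 630607.83613 = 693715.41263

£693715.41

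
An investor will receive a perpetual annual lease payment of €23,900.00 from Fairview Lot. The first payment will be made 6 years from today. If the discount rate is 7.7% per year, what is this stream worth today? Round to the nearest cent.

Value at end of year 5: C / r = €23,900.00 / 0.077 = €310,389.6104
Discount to today: PV = €310,389.6104 / (1 + 0.077)^5 = €310,389.6104 / 1.449034 = €214,204.53

€214204.53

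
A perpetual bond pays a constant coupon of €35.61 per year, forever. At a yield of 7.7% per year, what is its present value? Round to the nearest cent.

Level perpetuity: PV = C / r = €35.61 / 0.077 = €462.47

€462.47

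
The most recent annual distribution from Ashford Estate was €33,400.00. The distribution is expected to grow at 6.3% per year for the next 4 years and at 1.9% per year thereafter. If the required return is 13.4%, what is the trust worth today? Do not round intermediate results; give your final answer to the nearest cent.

D_1 = 35504.20000
D_2 = 37740.96460
D_3 = 40118.64537
D_4 = 42646.12003
Terminal value at year 4: TV = D_4×(1+g_2)/(r−g_2) = 43456.39631/0.115 = 377881.70703
P_0 = D_1/(1+r)^1 + D_2/(1+r)^2 + D_3/(1+r)^3 + D_4/(1+r)^4 + TV/(1+r)^4
    = 31308.81834 + 29348.56605 + 27511.04560 + 25788.57273 + 228509.17919 = 342466.18191

€342466.18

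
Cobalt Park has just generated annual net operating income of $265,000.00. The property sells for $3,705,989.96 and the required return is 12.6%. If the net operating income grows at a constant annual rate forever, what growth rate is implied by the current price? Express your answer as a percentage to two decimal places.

5.09%

P = D₀(1+g)/(r−g) ⇒ P(r−g) = D₀(1+g) ⇒ g(P+D₀) = P·r − D₀
g = (P·r − D₀)/(P + D₀) = ($3,705,989.96×0.126 − $265,000.00) / ($3,705,989.96 + $265,000.00) = 0.050858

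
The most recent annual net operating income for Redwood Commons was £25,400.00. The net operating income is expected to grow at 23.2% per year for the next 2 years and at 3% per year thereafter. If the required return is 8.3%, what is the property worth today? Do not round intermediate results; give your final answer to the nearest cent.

D_1 = 31292.80000
D_2 = 38552.72960
Terminal value at year 2: TV = D_2×(1+g_2)/(r−g_2) = 39709.31149/0.053 = 749232.29223
P_0 = D_1/(1+r)^1 + D_2/(1+r)^2 + TV/(1+r)^2
    = 28894.55217 + 32869.88760 + 638792.15529 = 700556.59506

£700556.60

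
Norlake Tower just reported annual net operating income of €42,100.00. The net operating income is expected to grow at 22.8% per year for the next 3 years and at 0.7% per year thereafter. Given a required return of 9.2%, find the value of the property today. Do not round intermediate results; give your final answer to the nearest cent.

D_1 = 51698.80000
D_2 = 63486.12640
D_3 = 77960.96322
Terminal value at year 3: TV = D_3×(1+g_2)/(r−g_2) = 78506.68996/0.085 = 923608.11720
P_0 = D_1/(1+r)^1 + D_2/(1+r)^2 + D_3/(1+r)^3 + TV/(1+r)^3
    = 47343.22344 + 53239.44907 + 59870.00317 + 709283.44933 = 869736.12501

€869736.13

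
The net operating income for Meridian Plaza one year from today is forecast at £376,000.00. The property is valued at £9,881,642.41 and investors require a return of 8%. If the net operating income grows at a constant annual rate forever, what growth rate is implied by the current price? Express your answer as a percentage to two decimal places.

P = D₁/(r−g) ⇒ g = r − D₁/P = 0.08 − £376,000.00/£9,881,642.41 = 0.041950

4.19%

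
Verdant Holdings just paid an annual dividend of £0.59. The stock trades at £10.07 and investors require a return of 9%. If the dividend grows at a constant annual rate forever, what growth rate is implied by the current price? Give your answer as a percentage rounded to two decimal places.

P = D₀(1+g)/(r−g) ⇒ P(r−g) = D₀(1+g) ⇒ g(P+D₀) = P·r − D₀
g = (P·r − D₀)/(P + D₀) = (£10.07×0.09 − £0.59) / (£10.07 + £0.59) = 0.029672

2.97%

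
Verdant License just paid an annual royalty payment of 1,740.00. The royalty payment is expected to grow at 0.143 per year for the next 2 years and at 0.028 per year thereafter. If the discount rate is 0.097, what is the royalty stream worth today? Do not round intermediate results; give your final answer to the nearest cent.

31845.08

D_1 = 1988.82000
D_2 = 2273.22126
Terminal value at year 2: TV = D_2×(1+g_2)/(r−g_2) = 2336.87146/0.069 = 33867.70225
P_0 = D_1/(1+r)^1 + D_2/(1+r)^2 + TV/(1+r)^2
    = 1812.96263 + 1888.98476 + 28143.13525 = 31845.08264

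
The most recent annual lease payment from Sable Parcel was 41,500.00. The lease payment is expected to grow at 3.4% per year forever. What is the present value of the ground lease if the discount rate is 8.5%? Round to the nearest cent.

D₁ = D₀ × (1 + g) = 41,500.00 × 1.034 = 42,911.0000
Growing perpetuity: P = D₁ / (r − g) = 42,911.0000 / (0.085 − 0.034) = 841,392.16

841392.16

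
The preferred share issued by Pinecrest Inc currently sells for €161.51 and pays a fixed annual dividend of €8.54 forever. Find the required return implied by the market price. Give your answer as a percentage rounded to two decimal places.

P = C/r ⇒ r = C/P = €8.54/€161.51 = 0.052876

5.29%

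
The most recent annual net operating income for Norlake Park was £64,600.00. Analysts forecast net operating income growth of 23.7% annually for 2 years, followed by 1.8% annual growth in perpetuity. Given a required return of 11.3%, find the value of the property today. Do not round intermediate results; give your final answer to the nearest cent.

£1006671.27

D_1 = 79910.20000
D_2 = 98848.91740
Terminal value at year 2: TV = D_2×(1+g_2)/(r−g_2) = 100628.19791/0.095 = 1059244.18856
P_0 = D_1/(1+r)^1 + D_2/(1+r)^2 + TV/(1+r)^2
    = 71797.12489 + 79796.08579 + 855078.05617 = 1006671.26685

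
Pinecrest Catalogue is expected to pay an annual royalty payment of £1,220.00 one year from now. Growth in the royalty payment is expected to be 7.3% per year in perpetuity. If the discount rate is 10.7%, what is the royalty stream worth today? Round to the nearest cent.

£35882.35

Growing perpetuity: P = D₁ / (r − g) = £1,220.0000 / (0.107 − 0.073) = £35,882.35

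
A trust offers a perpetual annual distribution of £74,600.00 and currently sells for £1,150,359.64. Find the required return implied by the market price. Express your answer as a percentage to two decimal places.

6.48%

P = C/r ⇒ r = C/P = £74,600.00/£1,150,359.64 = 0.064849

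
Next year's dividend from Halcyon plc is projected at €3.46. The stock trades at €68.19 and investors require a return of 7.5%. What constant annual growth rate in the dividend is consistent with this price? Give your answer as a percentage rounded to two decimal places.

2.43%

P = D₁/(r−g) ⇒ g = r − D₁/P = 0.075 − €3.46/€68.19 = 0.024259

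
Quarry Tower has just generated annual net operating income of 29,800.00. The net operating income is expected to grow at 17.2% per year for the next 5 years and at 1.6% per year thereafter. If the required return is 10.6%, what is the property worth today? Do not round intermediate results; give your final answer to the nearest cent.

D_1 = 34925.60000
D_2 = 40932.80320
D_3 = 47973.24535
D_4 = 56224.64355
D_5 = 65895.28224
Terminal value at year 5: TV = D_5×(1+g_2)/(r−g_2) = 66949.60676/0.09 = 743884.51952
P_0 = D_1/(1+r)^1 + D_2/(1+r)^2 + D_3/(1+r)^3 + D_4/(1+r)^4 + D_5/(1+r)^5 + TV/(1+r)^5
    = 31578.30018 + 33462.71954 + 35459.59069 + 37575.62413 + 39817.93081 + 449500.19674 = 627394.36209

627394.36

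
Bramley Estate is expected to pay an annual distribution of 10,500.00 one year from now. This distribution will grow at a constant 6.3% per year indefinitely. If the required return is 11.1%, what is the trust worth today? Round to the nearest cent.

218750.00

Growing perpetuity: P = D₁ / (r − g) = 10,500.0000 / (0.111 − 0.063) = 218,750.00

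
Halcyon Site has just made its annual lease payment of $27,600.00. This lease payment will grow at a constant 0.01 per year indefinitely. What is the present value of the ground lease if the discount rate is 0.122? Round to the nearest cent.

$248892.86

D₁ = D₀ × (1 + g) = $27,600.00 × 1.01 = $27,876.0000
Growing perpetuity: P = D₁ / (r − g) = $27,876.0000 / (0.122 − 0.01) = $248,892.86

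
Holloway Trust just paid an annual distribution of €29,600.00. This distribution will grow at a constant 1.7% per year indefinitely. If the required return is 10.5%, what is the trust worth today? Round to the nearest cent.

D₁ = D₀ × (1 + g) = €29,600.00 × 1.017 = €30,103.2000
Growing perpetuity: P = D₁ / (r − g) = €30,103.2000 / (0.105 − 0.017) = €342,081.82

€342081.82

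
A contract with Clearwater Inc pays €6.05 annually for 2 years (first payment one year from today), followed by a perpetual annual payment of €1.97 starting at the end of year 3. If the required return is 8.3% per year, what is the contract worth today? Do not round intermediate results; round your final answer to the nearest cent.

PV of 2-year annuity: €6.05 × [1 − (1+0.083)^−2] / 0.083 = 10.74454
Perpetuity value at year 2: €1.97 / 0.083 = 23.73494
PV of perpetuity: 23.73494 / (1+0.083)^2 = 20.23631
Total PV = 10.74454 + 20.23631 = 30.98084

€30.98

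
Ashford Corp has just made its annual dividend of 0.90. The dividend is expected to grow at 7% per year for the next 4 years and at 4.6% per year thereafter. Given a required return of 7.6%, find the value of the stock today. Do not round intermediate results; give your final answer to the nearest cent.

34.24

D_1 = 0.96300
D_2 = 1.03041
D_3 = 1.10254
D_4 = 1.17972
Terminal value at year 4: TV = D_4×(1+g_2)/(r−g_2) = 1.23398/0.03 = 41.13278
P_0 = D_1/(1+r)^1 + D_2/(1+r)^2 + D_3/(1+r)^3 + D_4/(1+r)^4 + TV/(1+r)^4
    = 0.89498 + 0.88999 + 0.88503 + 0.88009 + 30.68591 = 34.23600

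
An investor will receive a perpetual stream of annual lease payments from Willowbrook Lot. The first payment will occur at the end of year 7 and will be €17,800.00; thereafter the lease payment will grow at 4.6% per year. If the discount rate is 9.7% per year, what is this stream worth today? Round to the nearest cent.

Value at end of year 6: C₁ / (r − g) = €17,800.00 / (0.097 − 0.046) = €349,019.6078
Discount to today: PV = €349,019.6078 / (1 + 0.097)^6 = €349,019.6078 / 1.742769 = €200,267.31

€200267.31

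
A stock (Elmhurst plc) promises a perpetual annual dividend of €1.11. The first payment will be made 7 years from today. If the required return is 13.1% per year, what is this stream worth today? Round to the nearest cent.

Value at end of year 6: C / r = €1.11 / 0.131 = €8.4733
Discount to today: PV = €8.4733 / (1 + 0.131)^6 = €8.4733 / 2.093031 = €4.05

€4.05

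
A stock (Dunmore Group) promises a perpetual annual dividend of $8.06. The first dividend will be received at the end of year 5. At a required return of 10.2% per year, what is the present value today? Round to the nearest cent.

$53.58

Value at end of year 4: C / r = $8.06 / 0.102 = $79.0196
Discount to today: PV = $79.0196 / (1 + 0.102)^4 = $79.0196 / 1.474777 = $53.58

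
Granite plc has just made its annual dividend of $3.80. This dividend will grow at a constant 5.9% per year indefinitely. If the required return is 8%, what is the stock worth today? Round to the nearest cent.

D₁ = D₀ × (1 + g) = $3.80 × 1.059 = $4.0242
Growing perpetuity: P = D₁ / (r − g) = $4.0242 / (0.08 − 0.059) = $191.63

$191.63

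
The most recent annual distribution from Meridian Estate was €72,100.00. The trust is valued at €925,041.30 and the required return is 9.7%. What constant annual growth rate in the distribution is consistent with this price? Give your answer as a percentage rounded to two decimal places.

1.77%

P = D₀(1+g)/(r−g) ⇒ P(r−g) = D₀(1+g) ⇒ g(P+D₀) = P·r − D₀
g = (P·r − D₀)/(P + D₀) = (€925,041.30×0.097 − €72,100.00) / (€925,041.30 + €72,100.00) = 0.017680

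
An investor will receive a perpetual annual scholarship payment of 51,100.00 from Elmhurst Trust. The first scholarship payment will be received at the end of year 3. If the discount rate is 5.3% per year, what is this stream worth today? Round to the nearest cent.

Value at end of year 2: C / r = 51,100.00 / 0.053 = 964,150.9434
Discount to today: PV = 964,150.9434 / (1 + 0.053)^2 = 964,150.9434 / 1.108809 = 869,537.44

869537.44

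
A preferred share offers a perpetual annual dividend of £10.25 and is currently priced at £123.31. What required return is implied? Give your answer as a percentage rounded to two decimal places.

P = C/r ⇒ r = C/P = £10.25/£123.31 = 0.083124

8.31%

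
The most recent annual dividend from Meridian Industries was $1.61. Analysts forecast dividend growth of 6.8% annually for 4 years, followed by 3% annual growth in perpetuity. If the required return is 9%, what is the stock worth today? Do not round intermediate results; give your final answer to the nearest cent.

$31.60

D_1 = 1.71948
D_2 = 1.83640
D_3 = 1.96128
D_4 = 2.09465
Terminal value at year 4: TV = D_4×(1+g_2)/(r−g_2) = 2.15749/0.06 = 35.95811
P_0 = D_1/(1+r)^1 + D_2/(1+r)^2 + D_3/(1+r)^3 + D_4/(1+r)^4 + TV/(1+r)^4
    = 1.57750 + 1.54567 + 1.51447 + 1.48390 + 25.47363 = 31.59517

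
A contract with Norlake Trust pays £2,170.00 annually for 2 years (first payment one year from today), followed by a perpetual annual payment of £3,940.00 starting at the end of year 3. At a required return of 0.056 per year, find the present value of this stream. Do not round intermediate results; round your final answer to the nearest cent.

£67093.76

PV of 2-year annuity: £2,170.00 × [1 − (1+0.056)^−2] / 0.056 = 4000.87523
Perpetuity value at year 2: £3,940.00 / 0.056 = 70357.14286
PV of perpetuity: 70357.14286 / (1+0.056)^2 = 63092.88092
Total PV = 4000.87523 + 63092.88092 = 67093.75615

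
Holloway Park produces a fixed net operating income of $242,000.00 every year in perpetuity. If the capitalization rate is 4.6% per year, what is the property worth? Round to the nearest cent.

$5260869.57

Level perpetuity: PV = C / r = $242,000.00 / 0.046 = $5,260,869.57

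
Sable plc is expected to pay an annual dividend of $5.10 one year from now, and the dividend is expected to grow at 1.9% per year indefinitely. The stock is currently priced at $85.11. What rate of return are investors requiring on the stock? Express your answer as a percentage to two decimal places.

7.89%

P = D₁/(r − g) ⇒ r = D₁/P + g = $5.1000/$85.11 + 0.019 = 0.059922 + 0.019 = 0.078922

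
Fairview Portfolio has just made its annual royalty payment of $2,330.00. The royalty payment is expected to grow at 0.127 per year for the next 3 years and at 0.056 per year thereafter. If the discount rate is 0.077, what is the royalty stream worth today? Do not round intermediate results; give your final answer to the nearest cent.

D_1 = 2625.91000
D_2 = 2959.40057
D_3 = 3335.24444
Terminal value at year 3: TV = D_3×(1+g_2)/(r−g_2) = 3522.01813/0.021 = 167715.14910
P_0 = D_1/(1+r)^1 + D_2/(1+r)^2 + D_3/(1+r)^3 + TV/(1+r)^3
    = 2438.17084 + 2551.36355 + 2669.81125 + 134253.36588 = 141912.71152

$141912.71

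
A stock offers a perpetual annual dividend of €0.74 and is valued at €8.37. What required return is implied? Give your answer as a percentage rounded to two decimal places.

8.84%

P = C/r ⇒ r = C/P = €0.74/€8.37 = 0.088411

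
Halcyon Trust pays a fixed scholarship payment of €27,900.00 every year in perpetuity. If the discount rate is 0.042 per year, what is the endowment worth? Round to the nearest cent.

€664285.71

Level perpetuity: PV = C / r = €27,900.00 / 0.042 = €664,285.71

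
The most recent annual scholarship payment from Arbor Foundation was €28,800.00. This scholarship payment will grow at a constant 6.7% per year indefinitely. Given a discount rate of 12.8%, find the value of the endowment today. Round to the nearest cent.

D₁ = D₀ × (1 + g) = €28,800.00 × 1.067 = €30,729.6000
Growing perpetuity: P = D₁ / (r − g) = €30,729.6000 / (0.128 − 0.067) = €503,763.93

€503763.93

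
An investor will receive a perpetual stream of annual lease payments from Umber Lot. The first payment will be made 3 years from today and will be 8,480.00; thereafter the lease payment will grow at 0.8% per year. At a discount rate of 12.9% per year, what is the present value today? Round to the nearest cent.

54982.26

Value at end of year 2: C₁ / (r − g) = 8,480.00 / (0.129 − 0.008) = 70,082.6446
Discount to today: PV = 70,082.6446 / (1 + 0.129)^2 = 70,082.6446 / 1.274641 = 54,982.26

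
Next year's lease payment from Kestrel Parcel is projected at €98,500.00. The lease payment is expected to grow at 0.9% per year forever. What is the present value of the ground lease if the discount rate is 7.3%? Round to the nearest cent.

€1539062.50

Growing perpetuity: P = D₁ / (r − g) = €98,500.0000 / (0.073 − 0.009) = €1,539,062.50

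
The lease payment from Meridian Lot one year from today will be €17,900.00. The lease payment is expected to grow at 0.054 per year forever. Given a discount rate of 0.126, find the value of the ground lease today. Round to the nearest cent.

€248611.11

Growing perpetuity: P = D₁ / (r − g) = €17,900.0000 / (0.126 − 0.054) = €248,611.11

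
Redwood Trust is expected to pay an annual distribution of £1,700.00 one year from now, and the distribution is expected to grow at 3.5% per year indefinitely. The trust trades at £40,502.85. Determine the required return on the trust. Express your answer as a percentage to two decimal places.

7.70%

P = D₁/(r − g) ⇒ r = D₁/P + g = £1,700.0000/£40,502.85 + 0.035 = 0.041972 + 0.035 = 0.076972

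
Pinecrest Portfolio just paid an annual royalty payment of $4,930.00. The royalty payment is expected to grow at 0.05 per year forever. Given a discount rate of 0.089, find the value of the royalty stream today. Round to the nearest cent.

$132730.77

D₁ = D₀ × (1 + g) = $4,930.00 × 1.05 = $5,176.5000
Growing perpetuity: P = D₁ / (r − g) = $5,176.5000 / (0.089 − 0.05) = $132,730.77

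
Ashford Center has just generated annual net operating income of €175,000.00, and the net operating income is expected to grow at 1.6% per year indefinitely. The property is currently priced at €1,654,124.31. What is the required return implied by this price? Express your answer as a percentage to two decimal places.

12.35%

D₁ = €175,000.00 × 1.016 = €177,800.0000
P = D₁/(r − g) ⇒ r = D₁/P + g = €177,800.0000/€1,654,124.31 + 0.016 = 0.107489 + 0.016 = 0.123489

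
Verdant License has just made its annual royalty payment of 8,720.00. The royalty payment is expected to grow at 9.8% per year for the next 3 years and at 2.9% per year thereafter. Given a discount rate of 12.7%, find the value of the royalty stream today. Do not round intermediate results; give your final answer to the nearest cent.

109508.89

D_1 = 9574.56000
D_2 = 10512.86688
D_3 = 11543.12783
Terminal value at year 3: TV = D_3×(1+g_2)/(r−g_2) = 11877.87854/0.098 = 121202.84226
P_0 = D_1/(1+r)^1 + D_2/(1+r)^2 + D_3/(1+r)^3 + TV/(1+r)^3
    = 8495.61668 + 8277.00720 + 8064.02299 + 84672.24137 = 109508.88824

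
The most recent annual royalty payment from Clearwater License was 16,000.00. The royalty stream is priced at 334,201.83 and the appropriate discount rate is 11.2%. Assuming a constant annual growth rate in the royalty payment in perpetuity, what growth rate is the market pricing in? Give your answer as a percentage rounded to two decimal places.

6.12%

P = D₀(1+g)/(r−g) ⇒ P(r−g) = D₀(1+g) ⇒ g(P+D₀) = P·r − D₀
g = (P·r − D₀)/(P + D₀) = (334,201.83×0.112 − 16,000.00) / (334,201.83 + 16,000.00) = 0.061195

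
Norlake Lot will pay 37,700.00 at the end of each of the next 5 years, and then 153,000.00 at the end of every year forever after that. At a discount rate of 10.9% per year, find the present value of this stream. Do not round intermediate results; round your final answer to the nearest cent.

PV of 5-year annuity: 37,700.00 × [1 − (1+0.109)^−5] / 0.109 = 139686.53379
Perpetuity value at year 5: 153,000.00 / 0.109 = 1403669.72477
PV of perpetuity: 1403669.72477 / (1+0.109)^5 = 836772.12079
Total PV = 139686.53379 + 836772.12079 = 976458.65458

976458.65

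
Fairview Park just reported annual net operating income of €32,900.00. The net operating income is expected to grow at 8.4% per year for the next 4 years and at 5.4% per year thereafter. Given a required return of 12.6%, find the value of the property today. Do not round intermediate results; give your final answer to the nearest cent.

€533460.42

D_1 = 35663.60000
D_2 = 38659.34240
D_3 = 41906.72716
D_4 = 45426.89224
Terminal value at year 4: TV = D_4×(1+g_2)/(r−g_2) = 47879.94442/0.072 = 664999.22812
P_0 = D_1/(1+r)^1 + D_2/(1+r)^2 + D_3/(1+r)^3 + D_4/(1+r)^4 + TV/(1+r)^4
    = 31672.82416 + 30491.42219 + 29354.08673 + 28259.17408 + 413682.90941 = 533460.41656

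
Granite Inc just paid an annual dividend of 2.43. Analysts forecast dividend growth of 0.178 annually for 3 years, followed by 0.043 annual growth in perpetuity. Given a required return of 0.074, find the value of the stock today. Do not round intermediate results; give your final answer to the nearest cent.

D_1 = 2.86254
D_2 = 3.37207
D_3 = 3.97230
Terminal value at year 3: TV = D_3×(1+g_2)/(r−g_2) = 4.14311/0.031 = 133.64871
P_0 = D_1/(1+r)^1 + D_2/(1+r)^2 + D_3/(1+r)^3 + TV/(1+r)^3
    = 2.66531 + 2.92340 + 3.20649 + 107.88273 = 116.67792

116.68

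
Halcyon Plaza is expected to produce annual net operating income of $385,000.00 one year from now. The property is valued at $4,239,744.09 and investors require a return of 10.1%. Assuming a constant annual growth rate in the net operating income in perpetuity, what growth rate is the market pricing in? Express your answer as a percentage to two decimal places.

P = D₁/(r−g) ⇒ g = r − D₁/P = 0.101 − $385,000.00/$4,239,744.09 = 0.010193

1.02%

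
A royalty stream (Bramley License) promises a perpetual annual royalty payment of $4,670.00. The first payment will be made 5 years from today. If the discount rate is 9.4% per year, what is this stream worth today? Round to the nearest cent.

Value at end of year 4: C / r = $4,670.00 / 0.094 = $49,680.8511
Discount to today: PV = $49,680.8511 / (1 + 0.094)^4 = $49,680.8511 / 1.432416 = $34,683.25

$34683.25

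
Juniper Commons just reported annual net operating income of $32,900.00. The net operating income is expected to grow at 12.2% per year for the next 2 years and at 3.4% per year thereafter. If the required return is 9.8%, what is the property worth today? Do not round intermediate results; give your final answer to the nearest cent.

D_1 = 36913.80000
D_2 = 41417.28360
Terminal value at year 2: TV = D_2×(1+g_2)/(r−g_2) = 42825.47124/0.064 = 669147.98816
P_0 = D_1/(1+r)^1 + D_2/(1+r)^2 + TV/(1+r)^2
    = 33619.12568 + 34353.96996 + 555031.32717 = 623004.42281

$623004.42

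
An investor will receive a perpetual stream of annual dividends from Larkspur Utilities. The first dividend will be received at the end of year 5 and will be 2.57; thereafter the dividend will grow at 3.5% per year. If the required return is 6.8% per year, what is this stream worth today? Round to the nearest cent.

Value at end of year 4: C₁ / (r − g) = 2.57 / (0.068 − 0.035) = 77.8788
Discount to today: PV = 77.8788 / (1 + 0.068)^4 = 77.8788 / 1.301023 = 59.86

59.86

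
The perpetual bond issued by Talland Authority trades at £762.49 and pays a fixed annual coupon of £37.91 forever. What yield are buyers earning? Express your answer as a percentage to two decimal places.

P = C/r ⇒ r = C/P = £37.91/£762.49 = 0.049719

4.97%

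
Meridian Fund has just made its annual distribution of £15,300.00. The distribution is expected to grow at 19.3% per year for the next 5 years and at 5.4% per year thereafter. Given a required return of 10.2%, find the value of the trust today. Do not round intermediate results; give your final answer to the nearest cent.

D_1 = 18252.90000
D_2 = 21775.70970
D_3 = 25978.42167
D_4 = 30992.25705
D_5 = 36973.76267
Terminal value at year 5: TV = D_5×(1+g_2)/(r−g_2) = 38970.34585/0.048 = 811882.20522
P_0 = D_1/(1+r)^1 + D_2/(1+r)^2 + D_3/(1+r)^3 + D_4/(1+r)^4 + D_5/(1+r)^5 + TV/(1+r)^5
    = 16563.43013 + 17931.19069 + 19411.89700 + 21014.87579 + 22750.22397 + 499557.00141 = 597228.61899

£597228.62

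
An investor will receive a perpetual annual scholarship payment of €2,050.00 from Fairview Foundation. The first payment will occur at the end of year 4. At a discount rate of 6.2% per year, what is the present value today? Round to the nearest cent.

€27605.06

Value at end of year 3: C / r = €2,050.00 / 0.062 = €33,064.5161
Discount to today: PV = €33,064.5161 / (1 + 0.062)^3 = €33,064.5161 / 1.197770 = €27,605.06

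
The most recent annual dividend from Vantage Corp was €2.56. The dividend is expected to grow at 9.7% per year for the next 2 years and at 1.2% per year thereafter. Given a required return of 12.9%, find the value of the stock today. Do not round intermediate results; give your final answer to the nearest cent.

D_1 = 2.80832
D_2 = 3.08073
Terminal value at year 2: TV = D_2×(1+g_2)/(r−g_2) = 3.11770/0.117 = 26.64697
P_0 = D_1/(1+r)^1 + D_2/(1+r)^2 + TV/(1+r)^2
    = 2.48744 + 2.41694 + 20.90547 = 25.80985

€25.81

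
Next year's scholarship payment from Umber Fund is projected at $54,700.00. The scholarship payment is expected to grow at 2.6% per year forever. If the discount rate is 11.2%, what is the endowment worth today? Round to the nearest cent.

$636046.51

Growing perpetuity: P = D₁ / (r − g) = $54,700.0000 / (0.112 − 0.026) = $636,046.51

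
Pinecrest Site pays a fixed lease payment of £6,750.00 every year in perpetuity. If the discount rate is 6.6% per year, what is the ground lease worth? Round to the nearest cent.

£102272.73

Level perpetuity: PV = C / r = £6,750.00 / 0.066 = £102,272.73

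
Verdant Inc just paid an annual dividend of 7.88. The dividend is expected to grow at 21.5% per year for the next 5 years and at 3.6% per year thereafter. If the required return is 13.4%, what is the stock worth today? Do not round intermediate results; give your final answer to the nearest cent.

D_1 = 9.57420
D_2 = 11.63265
D_3 = 14.13367
D_4 = 17.17241
D_5 = 20.86448
Terminal value at year 5: TV = D_5×(1+g_2)/(r−g_2) = 21.61560/0.098 = 220.56738
P_0 = D_1/(1+r)^1 + D_2/(1+r)^2 + D_3/(1+r)^3 + D_4/(1+r)^4 + D_5/(1+r)^5 + TV/(1+r)^5
    = 8.44286 + 9.04592 + 9.69206 + 10.38435 + 11.12608 + 117.61860 = 166.30986

166.31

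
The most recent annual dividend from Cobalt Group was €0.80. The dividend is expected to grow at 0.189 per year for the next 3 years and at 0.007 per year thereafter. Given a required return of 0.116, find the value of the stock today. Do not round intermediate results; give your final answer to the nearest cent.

D_1 = 0.95120
D_2 = 1.13098
D_3 = 1.34473
Terminal value at year 3: TV = D_3×(1+g_2)/(r−g_2) = 1.35414/0.109 = 12.42334
P_0 = D_1/(1+r)^1 + D_2/(1+r)^2 + D_3/(1+r)^3 + TV/(1+r)^3
    = 0.85233 + 0.90808 + 0.96748 + 8.93812 = 11.66601

€11.67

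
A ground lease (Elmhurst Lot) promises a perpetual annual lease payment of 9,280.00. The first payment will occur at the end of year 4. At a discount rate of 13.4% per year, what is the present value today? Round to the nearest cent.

47490.20

Value at end of year 3: C / r = 9,280.00 / 0.134 = 69,253.7313
Discount to today: PV = 69,253.7313 / (1 + 0.134)^3 = 69,253.7313 / 1.458274 = 47,490.20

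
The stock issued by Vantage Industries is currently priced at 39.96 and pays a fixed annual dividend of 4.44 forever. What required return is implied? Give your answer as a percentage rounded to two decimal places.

P = C/r ⇒ r = C/P = 4.44/39.96 = 0.111111

11.11%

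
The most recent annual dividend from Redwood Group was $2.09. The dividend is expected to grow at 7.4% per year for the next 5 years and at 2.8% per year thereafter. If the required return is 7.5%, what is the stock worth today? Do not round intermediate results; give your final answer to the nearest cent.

D_1 = 2.24466
D_2 = 2.41076
D_3 = 2.58916
D_4 = 2.78076
D_5 = 2.98654
Terminal value at year 5: TV = D_5×(1+g_2)/(r−g_2) = 3.07016/0.047 = 65.32252
P_0 = D_1/(1+r)^1 + D_2/(1+r)^2 + D_3/(1+r)^3 + D_4/(1+r)^4 + D_5/(1+r)^5 + TV/(1+r)^5
    = 2.08806 + 2.08611 + 2.08417 + 2.08223 + 2.08030 + 45.50097 = 55.92184

$55.92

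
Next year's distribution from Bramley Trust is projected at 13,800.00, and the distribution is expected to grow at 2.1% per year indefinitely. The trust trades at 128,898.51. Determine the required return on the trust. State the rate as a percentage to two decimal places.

12.81%

P = D₁/(r − g) ⇒ r = D₁/P + g = 13,800.0000/128,898.51 + 0.021 = 0.107061 + 0.021 = 0.128061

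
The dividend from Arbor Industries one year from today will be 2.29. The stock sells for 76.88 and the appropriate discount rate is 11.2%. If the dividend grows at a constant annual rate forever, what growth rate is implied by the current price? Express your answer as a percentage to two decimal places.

8.22%

P = D₁/(r−g) ⇒ g = r − D₁/P = 0.112 − 2.29/76.88 = 0.082213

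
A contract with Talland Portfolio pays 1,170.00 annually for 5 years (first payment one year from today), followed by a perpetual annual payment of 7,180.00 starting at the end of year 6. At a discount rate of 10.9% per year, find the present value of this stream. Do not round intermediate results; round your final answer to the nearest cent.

PV of 5-year annuity: 1,170.00 × [1 − (1+0.109)^−5] / 0.109 = 4335.09932
Perpetuity value at year 5: 7,180.00 / 0.109 = 65871.55963
PV of perpetuity: 65871.55963 / (1+0.109)^5 = 39268.12959
Total PV = 4335.09932 + 39268.12959 = 43603.22891

43603.23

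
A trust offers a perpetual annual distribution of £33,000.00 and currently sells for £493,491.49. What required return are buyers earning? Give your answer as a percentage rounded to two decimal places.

6.69%

P = C/r ⇒ r = C/P = £33,000.00/£493,491.49 = 0.066870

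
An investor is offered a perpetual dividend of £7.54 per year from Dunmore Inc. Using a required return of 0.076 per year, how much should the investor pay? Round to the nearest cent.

£99.21

Level perpetuity: PV = C / r = £7.54 / 0.076 = £99.21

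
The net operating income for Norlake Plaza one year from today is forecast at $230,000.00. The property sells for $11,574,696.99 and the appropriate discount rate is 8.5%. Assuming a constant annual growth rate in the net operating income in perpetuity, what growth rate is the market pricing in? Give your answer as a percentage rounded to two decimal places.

6.51%

P = D₁/(r−g) ⇒ g = r − D₁/P = 0.085 − $230,000.00/$11,574,696.99 = 0.065129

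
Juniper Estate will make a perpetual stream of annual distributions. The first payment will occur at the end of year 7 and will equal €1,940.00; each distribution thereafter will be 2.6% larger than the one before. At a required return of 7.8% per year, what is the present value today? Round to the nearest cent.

Value at end of year 6: C₁ / (r − g) = €1,940.00 / (0.078 − 0.026) = €37,307.6923
Discount to today: PV = €37,307.6923 / (1 + 0.078)^6 = €37,307.6923 / 1.569324 = €23,773.10

€23773.10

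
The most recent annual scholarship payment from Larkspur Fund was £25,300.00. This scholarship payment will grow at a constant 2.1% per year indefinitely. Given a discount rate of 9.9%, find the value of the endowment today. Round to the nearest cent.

£331170.51

D₁ = D₀ × (1 + g) = £25,300.00 × 1.021 = £25,831.3000
Growing perpetuity: P = D₁ / (r − g) = £25,831.3000 / (0.099 − 0.021) = £331,170.51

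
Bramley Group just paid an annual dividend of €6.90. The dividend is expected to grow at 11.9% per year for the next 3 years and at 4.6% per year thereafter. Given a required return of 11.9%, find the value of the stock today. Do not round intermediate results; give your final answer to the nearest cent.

D_1 = 7.72110
D_2 = 8.63991
D_3 = 9.66806
Terminal value at year 3: TV = D_3×(1+g_2)/(r−g_2) = 10.11279/0.073 = 138.53138
P_0 = D_1/(1+r)^1 + D_2/(1+r)^2 + D_3/(1+r)^3 + TV/(1+r)^3
    = 6.90000 + 6.90000 + 6.90000 + 98.86849 = 119.56849

€119.57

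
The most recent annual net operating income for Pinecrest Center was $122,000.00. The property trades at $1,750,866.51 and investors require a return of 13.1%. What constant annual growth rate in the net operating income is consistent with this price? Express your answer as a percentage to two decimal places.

P = D₀(1+g)/(r−g) ⇒ P(r−g) = D₀(1+g) ⇒ g(P+D₀) = P·r − D₀
g = (P·r − D₀)/(P + D₀) = ($1,750,866.51×0.131 − $122,000.00) / ($1,750,866.51 + $122,000.00) = 0.057326

5.73%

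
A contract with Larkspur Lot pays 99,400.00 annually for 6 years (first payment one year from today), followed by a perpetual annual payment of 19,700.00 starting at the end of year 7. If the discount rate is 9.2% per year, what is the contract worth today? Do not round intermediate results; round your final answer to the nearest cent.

PV of 6-year annuity: 99,400.00 × [1 − (1+0.092)^−6] / 0.092 = 443253.91513
Perpetuity value at year 6: 19,700.00 / 0.092 = 214130.43478
PV of perpetuity: 214130.43478 / (1+0.092)^6 = 126282.32484
Total PV = 443253.91513 + 126282.32484 = 569536.23997

569536.24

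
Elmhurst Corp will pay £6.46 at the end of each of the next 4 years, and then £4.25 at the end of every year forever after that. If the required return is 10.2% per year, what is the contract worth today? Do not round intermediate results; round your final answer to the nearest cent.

PV of 4-year annuity: £6.46 × [1 − (1+0.102)^−4] / 0.102 = 20.38899
Perpetuity value at year 4: £4.25 / 0.102 = 41.66667
PV of perpetuity: 41.66667 / (1+0.102)^4 = 28.25286
Total PV = 20.38899 + 28.25286 = 48.64185

£48.64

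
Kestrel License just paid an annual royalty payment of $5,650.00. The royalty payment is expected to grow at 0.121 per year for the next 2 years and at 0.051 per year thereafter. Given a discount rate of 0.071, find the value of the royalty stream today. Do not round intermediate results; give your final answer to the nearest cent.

$337380.70

D_1 = 6333.65000
D_2 = 7100.02165
Terminal value at year 2: TV = D_2×(1+g_2)/(r−g_2) = 7462.12275/0.02 = 373106.13771
P_0 = D_1/(1+r)^1 + D_2/(1+r)^2 + TV/(1+r)^2
    = 5913.77218 + 6189.85864 + 325277.07179 = 337380.70261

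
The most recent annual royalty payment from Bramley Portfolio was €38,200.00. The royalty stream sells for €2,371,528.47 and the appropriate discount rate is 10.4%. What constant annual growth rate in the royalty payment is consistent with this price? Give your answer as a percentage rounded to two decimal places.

8.65%

P = D₀(1+g)/(r−g) ⇒ P(r−g) = D₀(1+g) ⇒ g(P+D₀) = P·r − D₀
g = (P·r − D₀)/(P + D₀) = (€2,371,528.47×0.104 − €38,200.00) / (€2,371,528.47 + €38,200.00) = 0.086499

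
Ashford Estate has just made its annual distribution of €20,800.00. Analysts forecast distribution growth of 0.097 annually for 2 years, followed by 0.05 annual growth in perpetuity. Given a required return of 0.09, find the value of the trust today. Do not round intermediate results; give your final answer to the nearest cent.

€595036.95

D_1 = 22817.60000
D_2 = 25030.90720
Terminal value at year 2: TV = D_2×(1+g_2)/(r−g_2) = 26282.45256/0.04 = 657061.31400
P_0 = D_1/(1+r)^1 + D_2/(1+r)^2 + TV/(1+r)^2
    = 20933.57798 + 21068.01380 + 553035.36234 = 595036.95413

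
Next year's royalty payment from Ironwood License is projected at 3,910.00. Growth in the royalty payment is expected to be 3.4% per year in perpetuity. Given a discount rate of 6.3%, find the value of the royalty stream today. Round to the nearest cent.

134827.59

Growing perpetuity: P = D₁ / (r − g) = 3,910.0000 / (0.063 − 0.034) = 134,827.59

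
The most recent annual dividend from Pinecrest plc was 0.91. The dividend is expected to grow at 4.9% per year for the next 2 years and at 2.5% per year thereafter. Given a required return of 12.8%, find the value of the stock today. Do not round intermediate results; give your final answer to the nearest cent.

9.47

D_1 = 0.95459
D_2 = 1.00136
Terminal value at year 2: TV = D_2×(1+g_2)/(r−g_2) = 1.02640/0.103 = 9.96504
P_0 = D_1/(1+r)^1 + D_2/(1+r)^2 + TV/(1+r)^2
    = 0.84627 + 0.78700 + 7.83179 = 9.46505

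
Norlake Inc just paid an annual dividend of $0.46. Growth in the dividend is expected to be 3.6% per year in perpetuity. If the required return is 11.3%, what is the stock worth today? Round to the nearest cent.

$6.19

D₁ = D₀ × (1 + g) = $0.46 × 1.036 = $0.4766
Growing perpetuity: P = D₁ / (r − g) = $0.4766 / (0.113 − 0.036) = $6.19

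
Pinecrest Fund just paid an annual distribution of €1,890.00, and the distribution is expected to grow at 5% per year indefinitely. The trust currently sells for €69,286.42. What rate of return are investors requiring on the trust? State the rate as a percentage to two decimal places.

D₁ = €1,890.00 × 1.05 = €1,984.5000
P = D₁/(r − g) ⇒ r = D₁/P + g = €1,984.5000/€69,286.42 + 0.05 = 0.028642 + 0.05 = 0.078642

7.86%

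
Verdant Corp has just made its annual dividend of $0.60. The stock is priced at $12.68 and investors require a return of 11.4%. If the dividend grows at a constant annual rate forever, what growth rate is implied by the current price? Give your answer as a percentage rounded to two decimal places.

6.37%

P = D₀(1+g)/(r−g) ⇒ P(r−g) = D₀(1+g) ⇒ g(P+D₀) = P·r − D₀
g = (P·r − D₀)/(P + D₀) = ($12.68×0.114 − $0.60) / ($12.68 + $0.60) = 0.063669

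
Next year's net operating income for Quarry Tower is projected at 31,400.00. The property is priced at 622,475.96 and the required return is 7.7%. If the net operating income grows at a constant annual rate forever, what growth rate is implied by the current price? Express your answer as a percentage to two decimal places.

2.66%

P = D₁/(r−g) ⇒ g = r − D₁/P = 0.077 − 31,400.00/622,475.96 = 0.026556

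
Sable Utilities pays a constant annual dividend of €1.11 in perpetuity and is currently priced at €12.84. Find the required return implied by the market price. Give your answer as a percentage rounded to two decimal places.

P = C/r ⇒ r = C/P = €1.11/€12.84 = 0.086449

8.64%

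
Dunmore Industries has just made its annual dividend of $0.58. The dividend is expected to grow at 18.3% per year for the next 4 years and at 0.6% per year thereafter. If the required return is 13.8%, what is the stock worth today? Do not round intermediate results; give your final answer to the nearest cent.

$7.72

D_1 = 0.68614
D_2 = 0.81170
D_3 = 0.96025
D_4 = 1.13597
Terminal value at year 4: TV = D_4×(1+g_2)/(r−g_2) = 1.14279/0.132 = 8.65747
P_0 = D_1/(1+r)^1 + D_2/(1+r)^2 + D_3/(1+r)^3 + D_4/(1+r)^4 + TV/(1+r)^4
    = 0.60293 + 0.62678 + 0.65156 + 0.67733 + 5.16205 = 7.72065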